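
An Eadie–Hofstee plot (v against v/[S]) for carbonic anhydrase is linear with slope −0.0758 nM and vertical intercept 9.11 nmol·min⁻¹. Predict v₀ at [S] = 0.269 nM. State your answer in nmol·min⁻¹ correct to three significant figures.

In the Eadie–Hofstee form v = Vmax − Km·(v/[S]), the slope is −Km and the intercept is Vmax, so Km = 0.0758 nM and Vmax = 9.11 nmol·min⁻¹.
v = 9.11 × 0.269/(0.0758 + 0.269) = 7.11 nmol·min⁻¹.

7.11 nmol·min⁻¹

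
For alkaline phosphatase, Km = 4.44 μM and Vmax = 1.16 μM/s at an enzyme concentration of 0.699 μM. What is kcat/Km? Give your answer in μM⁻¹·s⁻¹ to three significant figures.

0.374 μM⁻¹·s⁻¹

kcat = Vmax/[E]total = 1.16/0.699 = 1.66 s⁻¹.
kcat/Km = 1.66/4.44 = 0.374 μM⁻¹·s⁻¹.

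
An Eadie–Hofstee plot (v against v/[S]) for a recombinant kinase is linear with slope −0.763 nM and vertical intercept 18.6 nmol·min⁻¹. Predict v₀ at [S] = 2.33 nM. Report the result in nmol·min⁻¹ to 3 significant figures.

In the Eadie–Hofstee form v = Vmax − Km·(v/[S]), the slope is −Km and the intercept is Vmax, so Km = 0.763 nM and Vmax = 18.6 nmol·min⁻¹.
v = 18.6 × 2.33/(0.763 + 2.33) = 14.0 nmol·min⁻¹.

14.0 nmol·min⁻¹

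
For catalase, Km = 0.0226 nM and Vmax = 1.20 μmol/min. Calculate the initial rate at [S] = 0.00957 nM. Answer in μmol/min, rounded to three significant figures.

0.357 μmol/min

[S]/(Km+[S]) = 0.00957/0.03217 = 0.2975, the fractional saturation.
v = 0.2975 × Vmax = 0.2975 × 1.20 = 0.357 μmol/min.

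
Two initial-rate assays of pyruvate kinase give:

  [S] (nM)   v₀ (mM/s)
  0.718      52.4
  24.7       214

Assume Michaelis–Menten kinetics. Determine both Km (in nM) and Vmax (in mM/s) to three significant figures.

Km = 2.51 nM; Vmax = 236 mM/s

In reciprocal form, 1/v = (Km/Vmax)·(1/[S]) + 1/Vmax. The two points give (1/[S], 1/v) = (1.393, 0.01908) and (0.04049, 0.004673).
Slope = (0.01908 − 0.004673)/(1.393 − 0.04049) = 0.01066; intercept = 0.01908 − 0.01066×1.393 = 0.004241.
Vmax = 1/intercept = 236 mM/s; Km = slope × Vmax = 0.01066 × 236 = 2.51 nM.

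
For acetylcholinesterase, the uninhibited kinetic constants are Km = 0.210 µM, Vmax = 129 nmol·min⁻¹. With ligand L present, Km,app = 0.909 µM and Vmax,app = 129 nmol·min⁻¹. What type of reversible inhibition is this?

competitive

Km increases (0.210 → 0.909 µM) while Vmax is unchanged — the hallmark of competitive inhibition.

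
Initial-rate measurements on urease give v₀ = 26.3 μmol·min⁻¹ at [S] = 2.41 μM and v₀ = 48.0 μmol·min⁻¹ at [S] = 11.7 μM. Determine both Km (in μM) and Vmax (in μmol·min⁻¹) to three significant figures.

Km = 3.19 μM; Vmax = 61.1 μmol·min⁻¹

From v = Vmax[S]/(Km+[S]), each point gives Vmax = v(Km+[S])/[S].
Equating: 26.3(Km+2.41)/2.41 = 48.0(Km+11.7)/11.7.
10.91·Km + 26.3 = 4.103·Km + 48.0, so (10.91 − 4.103)·Km = 48.0 − 26.3.
Km = 21.70/6.810 = 3.19 μM; then Vmax = 26.3(3.19+2.41)/2.41 = 61.1 μmol·min⁻¹.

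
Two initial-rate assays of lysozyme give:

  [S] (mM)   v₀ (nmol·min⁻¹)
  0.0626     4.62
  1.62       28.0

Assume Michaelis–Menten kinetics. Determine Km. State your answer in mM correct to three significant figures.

In reciprocal form, 1/v = (Km/Vmax)·(1/[S]) + 1/Vmax. The two points give (1/[S], 1/v) = (15.97, 0.2165) and (0.6173, 0.03571).
Slope = (0.2165 − 0.03571)/(15.97 − 0.6173) = 0.01177; intercept = 0.2165 − 0.01177×15.97 = 0.02845.
Vmax = 1/intercept = 35.1 nmol·min⁻¹; Km = slope × Vmax = 0.01177 × 35.1 = 0.414 mM.

0.414 mM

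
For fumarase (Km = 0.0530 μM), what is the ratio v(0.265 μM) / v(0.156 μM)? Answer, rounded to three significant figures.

The fractional saturations are [S]/(Km+[S]) = 0.156/0.2090 = 0.7464 and 0.265/0.3180 = 0.8333.
v₂/v₁ is just their ratio: 0.8333/0.7464 = 1.12.

1.12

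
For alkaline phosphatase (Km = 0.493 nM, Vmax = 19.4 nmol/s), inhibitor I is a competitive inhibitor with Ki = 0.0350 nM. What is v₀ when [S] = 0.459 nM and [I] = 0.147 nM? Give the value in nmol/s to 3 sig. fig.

2.95 nmol/s

With α = 1 + [I]/Ki = 1 + 0.147/0.0350 = 5.200, the competitive rate law is v = Vmax[S] / (αKm + [S]).
v = 19.4×0.459 / (5.200×0.493 + 0.459) = 8.905/3.023 = 2.95 nmol/s.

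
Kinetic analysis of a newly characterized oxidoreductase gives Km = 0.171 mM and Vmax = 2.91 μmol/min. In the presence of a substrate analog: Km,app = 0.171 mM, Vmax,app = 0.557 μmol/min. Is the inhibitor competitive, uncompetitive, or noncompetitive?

Vmax decreases (2.91 → 0.557 μmol/min) while Km is unchanged — pure noncompetitive inhibition.

noncompetitive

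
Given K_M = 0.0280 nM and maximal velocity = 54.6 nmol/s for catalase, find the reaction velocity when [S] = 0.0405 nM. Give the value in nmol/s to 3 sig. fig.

32.3 nmol/s

v = Vmax·[S]/(Km + [S]) = 54.6 × 0.0405 / (0.0280 + 0.0405)
  = 2.211 / 0.06850 = 32.3 nmol/s.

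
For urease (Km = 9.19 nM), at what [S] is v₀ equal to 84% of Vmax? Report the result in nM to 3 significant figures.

v/Vmax = [S]/(Km+[S]) = 0.84, so [S] = Km·0.84/(1 − 0.84) = 9.19 × 5.250.
[S] = 48.2 nM.

48.2 nM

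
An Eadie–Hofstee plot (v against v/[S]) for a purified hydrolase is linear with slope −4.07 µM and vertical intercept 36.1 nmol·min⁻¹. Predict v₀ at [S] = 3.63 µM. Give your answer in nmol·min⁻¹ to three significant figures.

17.0 nmol·min⁻¹

In the Eadie–Hofstee form v = Vmax − Km·(v/[S]), the slope is −Km and the intercept is Vmax, so Km = 4.07 µM and Vmax = 36.1 nmol·min⁻¹.
v = 36.1 × 3.63/(4.07 + 3.63) = 17.0 nmol·min⁻¹.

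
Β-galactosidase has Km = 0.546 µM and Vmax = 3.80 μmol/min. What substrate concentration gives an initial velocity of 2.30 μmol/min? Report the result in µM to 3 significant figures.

0.837 µM

The required fractional saturation is v/Vmax = 2.30/3.80 = 0.6053.
Then [S]/(Km+[S]) = 0.6053 ⇒ [S] = 0.546 × 0.6053/(1 − 0.6053) = 0.837 µM.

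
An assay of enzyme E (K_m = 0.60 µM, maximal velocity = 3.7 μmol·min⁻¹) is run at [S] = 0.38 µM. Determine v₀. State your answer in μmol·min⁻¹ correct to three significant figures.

1.43 μmol·min⁻¹

v = Vmax·[S]/(Km + [S]) = 3.7 × 0.38 / (0.60 + 0.38)
  = 1.406 / 0.9800 = 1.43 μmol·min⁻¹.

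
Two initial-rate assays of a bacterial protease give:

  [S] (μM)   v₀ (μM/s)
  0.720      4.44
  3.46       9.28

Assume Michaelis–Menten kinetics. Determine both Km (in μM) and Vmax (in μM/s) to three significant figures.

From v = Vmax[S]/(Km+[S]), each point gives Vmax = v(Km+[S])/[S].
Equating: 4.44(Km+0.720)/0.720 = 9.28(Km+3.46)/3.46.
6.167·Km + 4.44 = 2.682·Km + 9.28, so (6.167 − 2.682)·Km = 9.28 − 4.44.
Km = 4.840/3.485 = 1.39 μM; then Vmax = 4.44(1.39+0.720)/0.720 = 13.0 μM/s.

Km = 1.39 μM; Vmax = 13.0 μM/s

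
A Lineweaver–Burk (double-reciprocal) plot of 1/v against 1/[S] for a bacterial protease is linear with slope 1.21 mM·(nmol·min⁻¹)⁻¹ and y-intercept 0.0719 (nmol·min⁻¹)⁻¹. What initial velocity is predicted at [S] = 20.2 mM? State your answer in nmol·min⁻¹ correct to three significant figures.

7.59 nmol·min⁻¹

The y-intercept is 1/Vmax, so Vmax = 1/0.0719 = 13.9 nmol·min⁻¹.
The slope is Km/Vmax, so Km = 1.21 × 13.9 = 16.8 mM.
Then v = 13.9 × 20.2/(16.8 + 20.2) = 7.59 nmol·min⁻¹.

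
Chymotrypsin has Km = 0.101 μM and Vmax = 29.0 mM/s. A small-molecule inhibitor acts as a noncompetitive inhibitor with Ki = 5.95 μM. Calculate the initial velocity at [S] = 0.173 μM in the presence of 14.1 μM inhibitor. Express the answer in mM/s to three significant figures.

5.43 mM/s

With α = 1 + [I]/Ki = 1 + 14.1/5.95 = 3.370, the noncompetitive rate law is v = (Vmax/α)·[S] / (Km + [S]).
v = (29.0/3.370)×0.173 / (0.101 + 0.173) = 1.489/0.2740 = 5.43 mM/s.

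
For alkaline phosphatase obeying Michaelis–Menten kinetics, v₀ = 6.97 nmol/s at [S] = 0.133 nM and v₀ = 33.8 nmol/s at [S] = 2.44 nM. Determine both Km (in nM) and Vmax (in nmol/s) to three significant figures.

Km = 0.696 nM; Vmax = 43.4 nmol/s

In reciprocal form, 1/v = (Km/Vmax)·(1/[S]) + 1/Vmax. The two points give (1/[S], 1/v) = (7.519, 0.1435) and (0.4098, 0.02959).
Slope = (0.1435 − 0.02959)/(7.519 − 0.4098) = 0.01602; intercept = 0.1435 − 0.01602×7.519 = 0.02302.
Vmax = 1/intercept = 43.4 nmol/s; Km = slope × Vmax = 0.01602 × 43.4 = 0.696 nM.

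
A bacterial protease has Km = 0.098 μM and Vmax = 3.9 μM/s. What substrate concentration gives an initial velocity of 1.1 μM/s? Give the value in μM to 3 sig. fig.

The required fractional saturation is v/Vmax = 1.1/3.9 = 0.2821.
Then [S]/(Km+[S]) = 0.2821 ⇒ [S] = 0.098 × 0.2821/(1 − 0.2821) = 0.0385 μM.

0.0385 μM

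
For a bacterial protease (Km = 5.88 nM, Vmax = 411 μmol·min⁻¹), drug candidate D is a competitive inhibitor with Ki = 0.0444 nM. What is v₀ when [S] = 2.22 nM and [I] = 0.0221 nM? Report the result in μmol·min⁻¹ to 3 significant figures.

82.7 μmol·min⁻¹

With α = 1 + [I]/Ki = 1 + 0.0221/0.0444 = 1.498, the competitive rate law is v = Vmax[S] / (αKm + [S]).
v = 411×2.22 / (1.498×5.88 + 2.22) = 912.4/11.03 = 82.7 μmol·min⁻¹.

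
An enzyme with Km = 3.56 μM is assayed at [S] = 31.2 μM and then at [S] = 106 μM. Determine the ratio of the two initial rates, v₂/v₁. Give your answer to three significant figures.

1.08

The fractional saturations are [S]/(Km+[S]) = 31.2/34.76 = 0.8976 and 106/109.6 = 0.9675.
v₂/v₁ is just their ratio: 0.9675/0.8976 = 1.08.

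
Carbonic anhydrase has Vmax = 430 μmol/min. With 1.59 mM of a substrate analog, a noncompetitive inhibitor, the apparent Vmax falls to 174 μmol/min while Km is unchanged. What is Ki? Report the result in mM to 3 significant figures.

Noncompetitive: Vmax,app = Vmax/α with α = 1 + [I]/Ki.
α = Vmax/Vmax,app = 430/174 = 2.471.
Ki = [I]/(α − 1) = 1.59/1.471 = 1.08 mM.

1.08 mM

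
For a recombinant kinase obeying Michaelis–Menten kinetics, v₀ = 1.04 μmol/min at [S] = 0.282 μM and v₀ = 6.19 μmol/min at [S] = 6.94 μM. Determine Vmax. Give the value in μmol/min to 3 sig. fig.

7.83 μmol/min

In reciprocal form, 1/v = (Km/Vmax)·(1/[S]) + 1/Vmax. The two points give (1/[S], 1/v) = (3.546, 0.9615) and (0.1441, 0.1616).
Slope = (0.9615 − 0.1616)/(3.546 − 0.1441) = 0.2352; intercept = 0.9615 − 0.2352×3.546 = 0.1277.
Vmax = 1/intercept = 7.83 μmol/min; Km = slope × Vmax = 0.2352 × 7.83 = 1.84 μM.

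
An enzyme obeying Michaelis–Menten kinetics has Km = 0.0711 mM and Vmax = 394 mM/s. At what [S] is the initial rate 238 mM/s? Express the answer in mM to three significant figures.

Rearranging v = Vmax[S]/(Km+[S]) gives [S] = Km·v/(Vmax − v).
[S] = 0.0711 × 238 / (394 − 238) = 16.92/156.0 = 0.108 mM.

0.108 mM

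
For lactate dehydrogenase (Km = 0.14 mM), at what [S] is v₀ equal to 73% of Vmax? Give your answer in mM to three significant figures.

v/Vmax = [S]/(Km+[S]) = 0.73, so [S] = Km·0.73/(1 − 0.73) = 0.14 × 2.704.
[S] = 0.379 mM.

0.379 mM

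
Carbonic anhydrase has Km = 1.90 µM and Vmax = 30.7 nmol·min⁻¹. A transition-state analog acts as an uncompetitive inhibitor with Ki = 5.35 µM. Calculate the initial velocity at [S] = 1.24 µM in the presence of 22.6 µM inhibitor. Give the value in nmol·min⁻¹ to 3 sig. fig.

4.54 nmol·min⁻¹

α = 1 + [I]/Ki = 1 + 22.6/5.35 = 5.224.
For an uncompetitive inhibitor, both parameters are divided by α, giving Vmax/α and Km/α: Km,app = 0.364 µM, Vmax,app = 5.88 nmol·min⁻¹.
v = Vmax,app·[S]/(Km,app + [S]) = 5.88 × 1.24/(0.364 + 1.24) = 4.54 nmol·min⁻¹.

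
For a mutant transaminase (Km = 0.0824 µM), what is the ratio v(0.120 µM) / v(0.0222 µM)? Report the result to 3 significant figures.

2.79

Since Vmax cancels, v₂/v₁ = [S]₂(Km+[S]₁) / [S]₁(Km+[S]₂).
= 0.120×(0.0824+0.0222) / (0.0222×(0.0824+0.120)) = 0.01255/0.004493 = 2.79.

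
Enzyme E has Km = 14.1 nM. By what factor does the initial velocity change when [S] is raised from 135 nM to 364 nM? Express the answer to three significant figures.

The fractional saturations are [S]/(Km+[S]) = 135/149.1 = 0.9054 and 364/378.1 = 0.9627.
v₂/v₁ is just their ratio: 0.9627/0.9054 = 1.06.

1.06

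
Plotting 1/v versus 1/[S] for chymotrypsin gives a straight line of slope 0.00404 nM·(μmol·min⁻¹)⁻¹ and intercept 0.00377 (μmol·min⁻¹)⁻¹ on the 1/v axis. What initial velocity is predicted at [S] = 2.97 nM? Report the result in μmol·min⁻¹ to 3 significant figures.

The y-intercept is 1/Vmax, so Vmax = 1/0.00377 = 265 μmol·min⁻¹.
The slope is Km/Vmax, so Km = 0.00404 × 265 = 1.07 nM.
Then v = 265 × 2.97/(1.07 + 2.97) = 195 μmol·min⁻¹.

195 μmol·min⁻¹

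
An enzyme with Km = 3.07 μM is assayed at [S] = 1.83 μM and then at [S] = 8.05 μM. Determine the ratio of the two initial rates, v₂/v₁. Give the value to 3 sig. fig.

Since Vmax cancels, v₂/v₁ = [S]₂(Km+[S]₁) / [S]₁(Km+[S]₂).
= 8.05×(3.07+1.83) / (1.83×(3.07+8.05)) = 39.45/20.35 = 1.94.

1.94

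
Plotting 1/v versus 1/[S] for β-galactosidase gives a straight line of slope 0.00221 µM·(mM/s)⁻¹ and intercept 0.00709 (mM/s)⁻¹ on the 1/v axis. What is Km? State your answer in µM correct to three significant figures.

y-intercept = 1/Vmax ⇒ Vmax = 141 mM/s; slope = Km/Vmax ⇒ Km = slope × Vmax.
Km = 0.00221 × 141 = 0.312 µM.

0.312 µM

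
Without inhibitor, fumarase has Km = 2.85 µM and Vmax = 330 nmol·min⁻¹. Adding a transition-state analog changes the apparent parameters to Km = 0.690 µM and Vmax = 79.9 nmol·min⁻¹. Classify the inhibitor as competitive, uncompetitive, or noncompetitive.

uncompetitive

Both Km and Vmax decrease by the same factor (~4.13-fold) — characteristic of uncompetitive inhibition.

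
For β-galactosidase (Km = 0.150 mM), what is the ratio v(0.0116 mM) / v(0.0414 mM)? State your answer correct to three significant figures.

Since Vmax cancels, v₂/v₁ = [S]₂(Km+[S]₁) / [S]₁(Km+[S]₂).
= 0.0116×(0.150+0.0414) / (0.0414×(0.150+0.0116)) = 0.002220/0.006690 = 0.332.

0.332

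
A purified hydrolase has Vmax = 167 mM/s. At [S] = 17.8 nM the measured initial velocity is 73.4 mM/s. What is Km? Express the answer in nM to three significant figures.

22.7 nM

v/Vmax = 73.4/167 = 0.4395 = [S]/(Km+[S]).
So Km + [S] = [S]/0.4395 = 40.50 nM, giving Km = 40.50 − 17.8 = 22.7 nM.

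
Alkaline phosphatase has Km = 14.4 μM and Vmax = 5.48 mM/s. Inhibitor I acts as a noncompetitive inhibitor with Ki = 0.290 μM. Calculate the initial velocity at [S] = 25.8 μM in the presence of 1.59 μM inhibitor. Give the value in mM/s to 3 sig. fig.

With α = 1 + [I]/Ki = 1 + 1.59/0.290 = 6.483, the noncompetitive rate law is v = (Vmax/α)·[S] / (Km + [S]).
v = (5.48/6.483)×25.8 / (14.4 + 25.8) = 21.81/40.20 = 0.543 mM/s.

0.543 mM/s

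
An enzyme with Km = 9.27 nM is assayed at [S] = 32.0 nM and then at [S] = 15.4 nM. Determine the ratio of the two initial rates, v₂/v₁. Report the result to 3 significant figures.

The fractional saturations are [S]/(Km+[S]) = 32.0/41.27 = 0.7754 and 15.4/24.67 = 0.6242.
v₂/v₁ is just their ratio: 0.6242/0.7754 = 0.805.

0.805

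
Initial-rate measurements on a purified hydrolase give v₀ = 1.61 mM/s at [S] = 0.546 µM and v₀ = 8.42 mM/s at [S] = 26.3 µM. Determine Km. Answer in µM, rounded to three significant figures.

2.59 µM

From v = Vmax[S]/(Km+[S]), each point gives Vmax = v(Km+[S])/[S].
Equating: 1.61(Km+0.546)/0.546 = 8.42(Km+26.3)/26.3.
2.949·Km + 1.61 = 0.3202·Km + 8.42, so (2.949 − 0.3202)·Km = 8.42 − 1.61.
Km = 6.810/2.629 = 2.59 µM; then Vmax = 1.61(2.59+0.546)/0.546 = 9.25 mM/s.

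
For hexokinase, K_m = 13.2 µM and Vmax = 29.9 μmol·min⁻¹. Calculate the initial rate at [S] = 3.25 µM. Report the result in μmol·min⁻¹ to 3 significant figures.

v = Vmax·[S]/(Km + [S]) = 29.9 × 3.25 / (13.2 + 3.25)
  = 97.18 / 16.45 = 5.91 μmol·min⁻¹.

5.91 μmol·min⁻¹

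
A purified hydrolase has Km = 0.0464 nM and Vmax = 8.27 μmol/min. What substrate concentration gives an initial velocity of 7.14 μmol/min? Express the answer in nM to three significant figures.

0.293 nM

Rearranging v = Vmax[S]/(Km+[S]) gives [S] = Km·v/(Vmax − v).
[S] = 0.0464 × 7.14 / (8.27 − 7.14) = 0.3313/1.130 = 0.293 nM.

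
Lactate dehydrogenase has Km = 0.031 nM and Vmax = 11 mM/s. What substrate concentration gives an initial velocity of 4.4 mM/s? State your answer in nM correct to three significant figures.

The required fractional saturation is v/Vmax = 4.4/11 = 0.4000.
Then [S]/(Km+[S]) = 0.4000 ⇒ [S] = 0.031 × 0.4000/(1 − 0.4000) = 0.0207 nM.

0.0207 nM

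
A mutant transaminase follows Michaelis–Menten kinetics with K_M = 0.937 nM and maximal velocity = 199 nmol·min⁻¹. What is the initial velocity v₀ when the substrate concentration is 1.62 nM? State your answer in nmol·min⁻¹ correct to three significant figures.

[S]/(Km+[S]) = 1.62/2.557 = 0.6336, the fractional saturation.
v = 0.6336 × Vmax = 0.6336 × 199 = 126 nmol·min⁻¹.

126 nmol·min⁻¹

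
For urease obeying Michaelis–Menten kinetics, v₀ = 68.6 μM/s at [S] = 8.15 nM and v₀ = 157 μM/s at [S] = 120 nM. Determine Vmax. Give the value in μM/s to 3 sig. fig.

In reciprocal form, 1/v = (Km/Vmax)·(1/[S]) + 1/Vmax. The two points give (1/[S], 1/v) = (0.1227, 0.01458) and (0.008333, 0.006369).
Slope = (0.01458 − 0.006369)/(0.1227 − 0.008333) = 0.07177; intercept = 0.01458 − 0.07177×0.1227 = 0.005771.
Vmax = 1/intercept = 173 μM/s; Km = slope × Vmax = 0.07177 × 173 = 12.4 nM.

173 μM/s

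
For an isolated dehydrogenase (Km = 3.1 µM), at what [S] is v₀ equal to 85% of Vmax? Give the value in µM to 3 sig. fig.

17.6 µM

v/Vmax = [S]/(Km+[S]) = 0.85, so [S] = Km·0.85/(1 − 0.85) = 3.1 × 5.667.
[S] = 17.6 µM.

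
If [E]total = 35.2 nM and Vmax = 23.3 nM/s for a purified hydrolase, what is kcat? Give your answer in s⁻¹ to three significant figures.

kcat = Vmax/[E]total = 23.3 nM/s / 35.2 nM = 0.662 s⁻¹.

0.662 s⁻¹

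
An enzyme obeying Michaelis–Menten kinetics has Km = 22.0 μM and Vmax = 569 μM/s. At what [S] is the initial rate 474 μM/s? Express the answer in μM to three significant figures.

110 μM

Rearranging v = Vmax[S]/(Km+[S]) gives [S] = Km·v/(Vmax − v).
[S] = 22.0 × 474 / (569 − 474) = 10430/95.00 = 110 μM.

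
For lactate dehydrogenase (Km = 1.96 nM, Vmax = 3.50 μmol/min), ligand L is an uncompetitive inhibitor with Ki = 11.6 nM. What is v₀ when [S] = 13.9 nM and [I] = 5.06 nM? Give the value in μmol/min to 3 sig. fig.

2.22 μmol/min

With α = 1 + [I]/Ki = 1 + 5.06/11.6 = 1.436, the uncompetitive rate law is v = (Vmax/α)·[S] / (Km/α + [S]).
v = (3.50/1.436)×13.9 / (1.96/1.436 + 13.9) = 33.87/15.26 = 2.22 μmol/min.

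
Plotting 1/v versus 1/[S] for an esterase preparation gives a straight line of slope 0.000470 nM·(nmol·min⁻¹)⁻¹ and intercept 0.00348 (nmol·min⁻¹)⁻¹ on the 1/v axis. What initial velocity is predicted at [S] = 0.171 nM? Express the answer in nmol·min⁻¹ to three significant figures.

161 nmol·min⁻¹

The y-intercept is 1/Vmax, so Vmax = 1/0.00348 = 287 nmol·min⁻¹.
The slope is Km/Vmax, so Km = 0.000470 × 287 = 0.135 nM.
Then v = 287 × 0.171/(0.135 + 0.171) = 161 nmol·min⁻¹.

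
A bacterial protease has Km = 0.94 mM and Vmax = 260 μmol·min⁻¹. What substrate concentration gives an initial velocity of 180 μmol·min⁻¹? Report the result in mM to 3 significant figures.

2.11 mM

Rearranging v = Vmax[S]/(Km+[S]) gives [S] = Km·v/(Vmax − v).
[S] = 0.94 × 180 / (260 − 180) = 169.2/80.00 = 2.11 mM.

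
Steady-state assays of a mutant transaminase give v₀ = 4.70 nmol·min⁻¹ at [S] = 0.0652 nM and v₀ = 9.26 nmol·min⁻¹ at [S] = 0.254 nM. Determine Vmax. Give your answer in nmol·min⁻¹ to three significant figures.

From v = Vmax[S]/(Km+[S]), each point gives Vmax = v(Km+[S])/[S].
Equating: 4.70(Km+0.0652)/0.0652 = 9.26(Km+0.254)/0.254.
72.09·Km + 4.70 = 36.46·Km + 9.26, so (72.09 − 36.46)·Km = 9.26 − 4.70.
Km = 4.560/35.63 = 0.128 nM; then Vmax = 4.70(0.128+0.0652)/0.0652 = 13.9 nmol·min⁻¹.

13.9 nmol·min⁻¹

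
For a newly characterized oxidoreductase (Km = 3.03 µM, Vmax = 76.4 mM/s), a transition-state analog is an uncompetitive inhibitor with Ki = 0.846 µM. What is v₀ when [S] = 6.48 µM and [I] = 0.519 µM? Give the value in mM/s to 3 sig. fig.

With α = 1 + [I]/Ki = 1 + 0.519/0.846 = 1.613, the uncompetitive rate law is v = (Vmax/α)·[S] / (Km/α + [S]).
v = (76.4/1.613)×6.48 / (3.03/1.613 + 6.48) = 306.8/8.358 = 36.7 mM/s.

36.7 mM/s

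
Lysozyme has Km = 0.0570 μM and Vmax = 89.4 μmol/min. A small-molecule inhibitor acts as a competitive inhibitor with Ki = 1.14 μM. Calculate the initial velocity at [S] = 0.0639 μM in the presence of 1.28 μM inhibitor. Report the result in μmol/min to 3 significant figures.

α = 1 + [I]/Ki = 1 + 1.28/1.14 = 2.123.
For a competitive inhibitor, Vmax is unchanged and the apparent Km becomes α·Km: Km,app = 0.121 μM, Vmax,app = 89.4 μmol/min.
v = Vmax,app·[S]/(Km,app + [S]) = 89.4 × 0.0639/(0.121 + 0.0639) = 30.9 μmol/min.

30.9 μmol/min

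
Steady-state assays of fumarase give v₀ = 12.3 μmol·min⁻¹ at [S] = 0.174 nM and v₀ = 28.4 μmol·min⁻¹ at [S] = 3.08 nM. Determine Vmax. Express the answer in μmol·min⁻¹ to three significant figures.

From v = Vmax[S]/(Km+[S]), each point gives Vmax = v(Km+[S])/[S].
Equating: 12.3(Km+0.174)/0.174 = 28.4(Km+3.08)/3.08.
70.69·Km + 12.3 = 9.221·Km + 28.4, so (70.69 − 9.221)·Km = 28.4 − 12.3.
Km = 16.10/61.47 = 0.262 nM; then Vmax = 12.3(0.262+0.174)/0.174 = 30.8 μmol·min⁻¹.

30.8 μmol·min⁻¹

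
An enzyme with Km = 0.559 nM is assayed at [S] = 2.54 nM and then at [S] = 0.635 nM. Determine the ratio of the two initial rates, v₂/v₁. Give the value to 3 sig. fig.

0.649

Since Vmax cancels, v₂/v₁ = [S]₂(Km+[S]₁) / [S]₁(Km+[S]₂).
= 0.635×(0.559+2.54) / (2.54×(0.559+0.635)) = 1.968/3.033 = 0.649.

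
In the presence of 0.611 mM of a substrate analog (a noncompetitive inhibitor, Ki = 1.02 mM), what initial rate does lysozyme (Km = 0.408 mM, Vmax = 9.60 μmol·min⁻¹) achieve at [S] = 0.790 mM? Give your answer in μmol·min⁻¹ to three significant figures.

α = 1 + [I]/Ki = 1 + 0.611/1.02 = 1.599.
For a noncompetitive inhibitor, Vmax is reduced to Vmax/α while Km is unchanged: Km,app = 0.408 mM, Vmax,app = 6.00 μmol·min⁻¹.
v = Vmax,app·[S]/(Km,app + [S]) = 6.00 × 0.790/(0.408 + 0.790) = 3.96 μmol·min⁻¹.

3.96 μmol·min⁻¹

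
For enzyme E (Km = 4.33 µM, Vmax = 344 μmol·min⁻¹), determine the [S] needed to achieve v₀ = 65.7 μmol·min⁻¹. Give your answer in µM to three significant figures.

Rearranging v = Vmax[S]/(Km+[S]) gives [S] = Km·v/(Vmax − v).
[S] = 4.33 × 65.7 / (344 − 65.7) = 284.5/278.3 = 1.02 µM.

1.02 µM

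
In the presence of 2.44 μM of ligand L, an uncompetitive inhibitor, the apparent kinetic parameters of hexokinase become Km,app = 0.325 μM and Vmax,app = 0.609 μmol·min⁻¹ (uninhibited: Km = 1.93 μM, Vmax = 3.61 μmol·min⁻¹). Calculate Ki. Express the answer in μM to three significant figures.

0.495 μM

Uncompetitive: Vmax,app = Vmax/α (and Km,app = Km/α) with α = 1 + [I]/Ki.
α = Vmax/Vmax,app = 3.61/0.609 = 5.928.
Ki = [I]/(α − 1) = 2.44/4.928 = 0.495 μM.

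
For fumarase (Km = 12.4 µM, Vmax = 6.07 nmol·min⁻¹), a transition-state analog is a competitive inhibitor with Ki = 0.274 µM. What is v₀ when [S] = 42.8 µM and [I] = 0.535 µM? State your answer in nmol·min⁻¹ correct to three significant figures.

3.27 nmol·min⁻¹

α = 1 + [I]/Ki = 1 + 0.535/0.274 = 2.953.
For a competitive inhibitor, Vmax is unchanged and the apparent Km becomes α·Km: Km,app = 36.6 µM, Vmax,app = 6.07 nmol·min⁻¹.
v = Vmax,app·[S]/(Km,app + [S]) = 6.07 × 42.8/(36.6 + 42.8) = 3.27 nmol·min⁻¹.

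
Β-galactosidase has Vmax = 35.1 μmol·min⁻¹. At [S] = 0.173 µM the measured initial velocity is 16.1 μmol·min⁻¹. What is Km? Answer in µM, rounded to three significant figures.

From v = Vmax[S]/(Km+[S]), Km = [S](Vmax − v)/v.
Km = 0.173 × (35.1 − 16.1) / 16.1 = 3.287/16.1 = 0.204 µM.

0.204 µM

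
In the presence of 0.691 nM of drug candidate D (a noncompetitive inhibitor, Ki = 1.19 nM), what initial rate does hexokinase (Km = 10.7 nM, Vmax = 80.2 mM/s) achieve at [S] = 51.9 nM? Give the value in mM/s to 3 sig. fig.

α = 1 + [I]/Ki = 1 + 0.691/1.19 = 1.581.
For a noncompetitive inhibitor, Vmax is reduced to Vmax/α while Km is unchanged: Km,app = 10.7 nM, Vmax,app = 50.7 mM/s.
v = Vmax,app·[S]/(Km,app + [S]) = 50.7 × 51.9/(10.7 + 51.9) = 42.1 mM/s.

42.1 mM/s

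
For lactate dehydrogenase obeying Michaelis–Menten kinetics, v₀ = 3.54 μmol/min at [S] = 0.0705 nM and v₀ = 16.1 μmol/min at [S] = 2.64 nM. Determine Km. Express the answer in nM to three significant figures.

0.285 nM

From v = Vmax[S]/(Km+[S]), each point gives Vmax = v(Km+[S])/[S].
Equating: 3.54(Km+0.0705)/0.0705 = 16.1(Km+2.64)/2.64.
50.21·Km + 3.54 = 6.098·Km + 16.1, so (50.21 − 6.098)·Km = 16.1 − 3.54.
Km = 12.56/44.11 = 0.285 nM; then Vmax = 3.54(0.285+0.0705)/0.0705 = 17.8 μmol/min.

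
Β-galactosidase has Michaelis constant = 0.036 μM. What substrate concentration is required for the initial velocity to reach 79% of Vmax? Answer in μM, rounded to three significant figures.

0.135 μM

v/Vmax = [S]/(Km+[S]) = 0.79, so [S] = Km·0.79/(1 − 0.79) = 0.036 × 3.762.
[S] = 0.135 μM.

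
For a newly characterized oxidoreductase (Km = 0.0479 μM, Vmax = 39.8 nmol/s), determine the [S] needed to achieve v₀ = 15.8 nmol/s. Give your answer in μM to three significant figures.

Rearranging v = Vmax[S]/(Km+[S]) gives [S] = Km·v/(Vmax − v).
[S] = 0.0479 × 15.8 / (39.8 − 15.8) = 0.7568/24.00 = 0.0315 μM.

0.0315 μM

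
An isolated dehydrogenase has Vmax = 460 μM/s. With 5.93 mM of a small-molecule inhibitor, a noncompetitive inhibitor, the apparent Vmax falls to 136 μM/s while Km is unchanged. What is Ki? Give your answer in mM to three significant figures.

Noncompetitive: Vmax,app = Vmax/α with α = 1 + [I]/Ki.
α = Vmax/Vmax,app = 460/136 = 3.382.
Ki = [I]/(α − 1) = 5.93/2.382 = 2.49 mM.

2.49 mM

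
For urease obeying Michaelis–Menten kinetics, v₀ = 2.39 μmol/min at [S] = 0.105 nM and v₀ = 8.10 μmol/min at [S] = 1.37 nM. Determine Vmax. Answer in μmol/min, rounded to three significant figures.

From v = Vmax[S]/(Km+[S]), each point gives Vmax = v(Km+[S])/[S].
Equating: 2.39(Km+0.105)/0.105 = 8.10(Km+1.37)/1.37.
22.76·Km + 2.39 = 5.912·Km + 8.10, so (22.76 − 5.912)·Km = 8.10 − 2.39.
Km = 5.710/16.85 = 0.339 nM; then Vmax = 2.39(0.339+0.105)/0.105 = 10.1 μmol/min.

10.1 μmol/min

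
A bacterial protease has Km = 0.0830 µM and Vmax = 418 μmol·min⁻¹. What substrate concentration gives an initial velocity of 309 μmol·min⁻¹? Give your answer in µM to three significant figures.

0.235 µM

Rearranging v = Vmax[S]/(Km+[S]) gives [S] = Km·v/(Vmax − v).
[S] = 0.0830 × 309 / (418 − 309) = 25.65/109.0 = 0.235 µM.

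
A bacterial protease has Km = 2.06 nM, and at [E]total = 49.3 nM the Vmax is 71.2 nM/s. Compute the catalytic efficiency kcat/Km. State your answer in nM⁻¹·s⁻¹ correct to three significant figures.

kcat = Vmax/[E]total = 71.2/49.3 = 1.44 s⁻¹.
kcat/Km = 1.44/2.06 = 0.701 nM⁻¹·s⁻¹.

0.701 nM⁻¹·s⁻¹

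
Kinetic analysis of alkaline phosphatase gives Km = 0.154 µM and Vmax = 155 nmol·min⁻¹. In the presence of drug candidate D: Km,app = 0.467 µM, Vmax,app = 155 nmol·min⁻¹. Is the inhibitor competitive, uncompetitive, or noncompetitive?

competitive

Km increases (0.154 → 0.467 µM) while Vmax is unchanged — the hallmark of competitive inhibition.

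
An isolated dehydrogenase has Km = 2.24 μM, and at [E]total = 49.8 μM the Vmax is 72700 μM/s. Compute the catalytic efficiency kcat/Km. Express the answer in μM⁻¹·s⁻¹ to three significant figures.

kcat = Vmax/[E]total = 72700/49.8 = 1460 s⁻¹.
kcat/Km = 1460/2.24 = 652 μM⁻¹·s⁻¹.

652 μM⁻¹·s⁻¹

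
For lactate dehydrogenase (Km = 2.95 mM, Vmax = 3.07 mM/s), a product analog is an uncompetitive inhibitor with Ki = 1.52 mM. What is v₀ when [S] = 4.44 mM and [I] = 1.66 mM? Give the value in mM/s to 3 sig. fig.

With α = 1 + [I]/Ki = 1 + 1.66/1.52 = 2.092, the uncompetitive rate law is v = (Vmax/α)·[S] / (Km/α + [S]).
v = (3.07/2.092)×4.44 / (2.95/2.092 + 4.44) = 6.515/5.850 = 1.11 mM/s.

1.11 mM/s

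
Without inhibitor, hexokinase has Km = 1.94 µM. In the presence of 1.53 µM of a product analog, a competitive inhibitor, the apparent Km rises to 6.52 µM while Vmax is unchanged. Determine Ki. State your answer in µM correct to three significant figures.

Competitive: Km,app = α·Km with α = 1 + [I]/Ki.
α = Km,app/Km = 6.52/1.94 = 3.361.
Since α = 1 + [I]/Ki, [I]/Ki = 3.361 − 1 = 2.361 and Ki = 1.53/2.361 = 0.648 µM.

0.648 µM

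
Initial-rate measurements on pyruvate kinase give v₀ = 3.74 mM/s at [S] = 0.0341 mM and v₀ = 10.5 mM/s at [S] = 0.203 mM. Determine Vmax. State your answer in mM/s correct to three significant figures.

In reciprocal form, 1/v = (Km/Vmax)·(1/[S]) + 1/Vmax. The two points give (1/[S], 1/v) = (29.33, 0.2674) and (4.926, 0.09524).
Slope = (0.2674 − 0.09524)/(29.33 − 4.926) = 0.007055; intercept = 0.2674 − 0.007055×29.33 = 0.06048.
Vmax = 1/intercept = 16.5 mM/s; Km = slope × Vmax = 0.007055 × 16.5 = 0.117 mM.

16.5 mM/s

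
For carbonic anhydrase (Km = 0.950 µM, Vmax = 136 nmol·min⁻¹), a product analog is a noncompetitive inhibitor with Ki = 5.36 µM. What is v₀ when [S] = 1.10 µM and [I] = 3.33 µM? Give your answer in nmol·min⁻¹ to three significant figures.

With α = 1 + [I]/Ki = 1 + 3.33/5.36 = 1.621, the noncompetitive rate law is v = (Vmax/α)·[S] / (Km + [S]).
v = (136/1.621)×1.10 / (0.950 + 1.10) = 92.27/2.050 = 45.0 nmol·min⁻¹.

45.0 nmol·min⁻¹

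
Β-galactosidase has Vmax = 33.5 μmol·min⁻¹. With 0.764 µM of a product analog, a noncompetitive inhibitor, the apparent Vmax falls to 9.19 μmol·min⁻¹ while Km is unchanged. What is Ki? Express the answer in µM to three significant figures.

Noncompetitive: Vmax,app = Vmax/α with α = 1 + [I]/Ki.
α = Vmax/Vmax,app = 33.5/9.19 = 3.645.
Ki = [I]/(α − 1) = 0.764/2.645 = 0.289 µM.

0.289 µM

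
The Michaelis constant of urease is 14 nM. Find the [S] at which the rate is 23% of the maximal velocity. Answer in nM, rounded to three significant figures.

v/Vmax = [S]/(Km+[S]) = 0.23, so [S] = Km·0.23/(1 − 0.23) = 14 × 0.2987.
[S] = 4.18 nM.

4.18 nM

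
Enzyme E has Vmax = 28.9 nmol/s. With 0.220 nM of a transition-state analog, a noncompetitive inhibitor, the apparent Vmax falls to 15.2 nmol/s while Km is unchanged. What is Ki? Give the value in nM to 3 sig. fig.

Noncompetitive: Vmax,app = Vmax/α with α = 1 + [I]/Ki.
α = Vmax/Vmax,app = 28.9/15.2 = 1.901.
Ki = [I]/(α − 1) = 0.220/0.9013 = 0.244 nM.

0.244 nM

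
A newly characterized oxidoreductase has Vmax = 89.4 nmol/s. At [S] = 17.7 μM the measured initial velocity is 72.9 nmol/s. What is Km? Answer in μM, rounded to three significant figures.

v/Vmax = 72.9/89.4 = 0.8154 = [S]/(Km+[S]).
So Km + [S] = [S]/0.8154 = 21.71 μM, giving Km = 21.71 − 17.7 = 4.01 μM.

4.01 μM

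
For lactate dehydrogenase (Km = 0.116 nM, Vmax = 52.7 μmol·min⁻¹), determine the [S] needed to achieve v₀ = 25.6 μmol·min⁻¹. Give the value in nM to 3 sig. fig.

0.110 nM

Rearranging v = Vmax[S]/(Km+[S]) gives [S] = Km·v/(Vmax − v).
[S] = 0.116 × 25.6 / (52.7 − 25.6) = 2.970/27.10 = 0.110 nM.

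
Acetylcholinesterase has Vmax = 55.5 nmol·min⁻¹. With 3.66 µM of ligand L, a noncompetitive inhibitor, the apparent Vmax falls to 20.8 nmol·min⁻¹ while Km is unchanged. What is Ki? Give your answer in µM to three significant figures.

2.19 µM

Noncompetitive: Vmax,app = Vmax/α with α = 1 + [I]/Ki.
α = Vmax/Vmax,app = 55.5/20.8 = 2.668.
Since α = 1 + [I]/Ki, [I]/Ki = 2.668 − 1 = 1.668 and Ki = 3.66/1.668 = 2.19 µM.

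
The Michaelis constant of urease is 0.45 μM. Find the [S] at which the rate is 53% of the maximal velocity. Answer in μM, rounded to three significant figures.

v/Vmax = [S]/(Km+[S]) = 0.53, so [S] = Km·0.53/(1 − 0.53) = 0.45 × 1.128.
[S] = 0.507 μM.

0.507 μM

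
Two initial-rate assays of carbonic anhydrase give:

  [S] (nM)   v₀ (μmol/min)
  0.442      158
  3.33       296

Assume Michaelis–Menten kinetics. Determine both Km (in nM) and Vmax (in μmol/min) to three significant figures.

Km = 0.514 nM; Vmax = 342 μmol/min

From v = Vmax[S]/(Km+[S]), each point gives Vmax = v(Km+[S])/[S].
Equating: 158(Km+0.442)/0.442 = 296(Km+3.33)/3.33.
357.5·Km + 158 = 88.89·Km + 296, so (357.5 − 88.89)·Km = 296 − 158.
Km = 138.0/268.6 = 0.514 nM; then Vmax = 158(0.514+0.442)/0.442 = 342 μmol/min.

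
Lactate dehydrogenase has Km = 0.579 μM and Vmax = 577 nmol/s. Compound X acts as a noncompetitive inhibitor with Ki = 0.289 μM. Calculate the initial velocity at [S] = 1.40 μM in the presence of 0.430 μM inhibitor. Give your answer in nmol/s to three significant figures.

With α = 1 + [I]/Ki = 1 + 0.430/0.289 = 2.488, the noncompetitive rate law is v = (Vmax/α)·[S] / (Km + [S]).
v = (577/2.488)×1.40 / (0.579 + 1.40) = 324.7/1.979 = 164 nmol/s.

164 nmol/s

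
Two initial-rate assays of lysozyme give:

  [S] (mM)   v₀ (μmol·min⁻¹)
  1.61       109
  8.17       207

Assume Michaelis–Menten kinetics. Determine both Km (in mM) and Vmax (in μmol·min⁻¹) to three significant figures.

Km = 2.31 mM; Vmax = 266 μmol·min⁻¹

In reciprocal form, 1/v = (Km/Vmax)·(1/[S]) + 1/Vmax. The two points give (1/[S], 1/v) = (0.6211, 0.009174) and (0.1224, 0.004831).
Slope = (0.009174 − 0.004831)/(0.6211 − 0.1224) = 0.008709; intercept = 0.009174 − 0.008709×0.6211 = 0.003765.
Vmax = 1/intercept = 266 μmol·min⁻¹; Km = slope × Vmax = 0.008709 × 266 = 2.31 mM.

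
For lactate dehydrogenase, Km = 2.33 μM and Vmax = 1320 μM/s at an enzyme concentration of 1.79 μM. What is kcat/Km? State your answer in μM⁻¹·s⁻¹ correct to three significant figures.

316 μM⁻¹·s⁻¹

kcat = Vmax/[E]total = 1320/1.79 = 737 s⁻¹.
kcat/Km = 737/2.33 = 316 μM⁻¹·s⁻¹.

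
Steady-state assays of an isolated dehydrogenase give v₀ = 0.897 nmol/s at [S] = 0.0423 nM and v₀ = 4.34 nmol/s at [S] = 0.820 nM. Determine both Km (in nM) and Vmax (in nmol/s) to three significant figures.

From v = Vmax[S]/(Km+[S]), each point gives Vmax = v(Km+[S])/[S].
Equating: 0.897(Km+0.0423)/0.0423 = 4.34(Km+0.820)/0.820.
21.21·Km + 0.897 = 5.293·Km + 4.34, so (21.21 − 5.293)·Km = 4.34 − 0.897.
Km = 3.443/15.91 = 0.216 nM; then Vmax = 0.897(0.216+0.0423)/0.0423 = 5.49 nmol/s.

Km = 0.216 nM; Vmax = 5.49 nmol/s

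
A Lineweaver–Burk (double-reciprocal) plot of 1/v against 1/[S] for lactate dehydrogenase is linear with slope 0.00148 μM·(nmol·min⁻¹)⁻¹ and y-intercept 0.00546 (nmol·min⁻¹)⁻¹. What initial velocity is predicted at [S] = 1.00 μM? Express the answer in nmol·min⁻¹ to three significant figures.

The y-intercept is 1/Vmax, so Vmax = 1/0.00546 = 183 nmol·min⁻¹.
The slope is Km/Vmax, so Km = 0.00148 × 183 = 0.271 μM.
Then v = 183 × 1.00/(0.271 + 1.00) = 144 nmol·min⁻¹.

144 nmol·min⁻¹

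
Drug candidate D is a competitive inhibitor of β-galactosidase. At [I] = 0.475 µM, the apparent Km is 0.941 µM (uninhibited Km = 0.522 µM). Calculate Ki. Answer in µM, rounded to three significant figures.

0.592 µM

Competitive: Km,app = α·Km with α = 1 + [I]/Ki.
α = Km,app/Km = 0.941/0.522 = 1.803.
Ki = [I]/(α − 1) = 0.475/0.8027 = 0.592 µM.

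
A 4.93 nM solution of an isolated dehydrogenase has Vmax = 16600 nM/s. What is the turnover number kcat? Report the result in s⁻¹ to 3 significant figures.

3370 s⁻¹

kcat = Vmax/[E]total = 16600 nM/s / 4.93 nM = 3370 s⁻¹.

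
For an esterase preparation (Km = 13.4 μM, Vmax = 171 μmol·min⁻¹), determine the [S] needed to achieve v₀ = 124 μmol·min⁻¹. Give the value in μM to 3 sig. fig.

Rearranging v = Vmax[S]/(Km+[S]) gives [S] = Km·v/(Vmax − v).
[S] = 13.4 × 124 / (171 − 124) = 1662/47.00 = 35.4 μM.

35.4 μM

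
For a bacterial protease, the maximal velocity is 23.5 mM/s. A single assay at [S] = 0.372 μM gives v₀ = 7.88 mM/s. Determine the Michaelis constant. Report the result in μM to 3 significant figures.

v/Vmax = 7.88/23.5 = 0.3353 = [S]/(Km+[S]).
So Km + [S] = [S]/0.3353 = 1.109 μM, giving Km = 1.109 − 0.372 = 0.737 μM.

0.737 μM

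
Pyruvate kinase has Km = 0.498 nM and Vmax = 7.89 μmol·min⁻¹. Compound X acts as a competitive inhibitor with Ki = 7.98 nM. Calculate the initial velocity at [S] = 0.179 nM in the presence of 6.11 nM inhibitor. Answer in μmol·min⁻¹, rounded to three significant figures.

With α = 1 + [I]/Ki = 1 + 6.11/7.98 = 1.766, the competitive rate law is v = Vmax[S] / (αKm + [S]).
v = 7.89×0.179 / (1.766×0.498 + 0.179) = 1.412/1.058 = 1.33 μmol·min⁻¹.

1.33 μmol·min⁻¹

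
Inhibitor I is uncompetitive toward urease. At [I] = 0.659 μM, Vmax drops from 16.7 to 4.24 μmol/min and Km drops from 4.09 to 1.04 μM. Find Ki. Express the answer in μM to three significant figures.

Uncompetitive: Vmax,app = Vmax/α (and Km,app = Km/α) with α = 1 + [I]/Ki.
α = Vmax/Vmax,app = 16.7/4.24 = 3.939.
Since α = 1 + [I]/Ki, [I]/Ki = 3.939 − 1 = 2.939 and Ki = 0.659/2.939 = 0.224 μM.

0.224 μM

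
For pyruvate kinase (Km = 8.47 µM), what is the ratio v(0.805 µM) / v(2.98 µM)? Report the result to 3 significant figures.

0.333

Since Vmax cancels, v₂/v₁ = [S]₂(Km+[S]₁) / [S]₁(Km+[S]₂).
= 0.805×(8.47+2.98) / (2.98×(8.47+0.805)) = 9.217/27.64 = 0.333.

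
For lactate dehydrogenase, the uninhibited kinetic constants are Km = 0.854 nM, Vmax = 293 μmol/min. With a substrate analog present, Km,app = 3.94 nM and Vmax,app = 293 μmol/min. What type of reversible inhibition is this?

Km increases (0.854 → 3.94 nM) while Vmax is unchanged — the hallmark of competitive inhibition.

competitive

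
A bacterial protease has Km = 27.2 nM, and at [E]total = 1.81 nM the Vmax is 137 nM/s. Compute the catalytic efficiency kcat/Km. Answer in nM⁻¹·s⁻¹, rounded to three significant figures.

kcat = Vmax/[E]total = 137/1.81 = 75.7 s⁻¹.
kcat/Km = 75.7/27.2 = 2.78 nM⁻¹·s⁻¹.

2.78 nM⁻¹·s⁻¹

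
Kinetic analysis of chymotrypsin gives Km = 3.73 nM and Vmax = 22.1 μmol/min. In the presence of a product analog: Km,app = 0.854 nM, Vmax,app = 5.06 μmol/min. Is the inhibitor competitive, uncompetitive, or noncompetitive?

Both Km and Vmax decrease by the same factor (~4.37-fold) — characteristic of uncompetitive inhibition.

uncompetitive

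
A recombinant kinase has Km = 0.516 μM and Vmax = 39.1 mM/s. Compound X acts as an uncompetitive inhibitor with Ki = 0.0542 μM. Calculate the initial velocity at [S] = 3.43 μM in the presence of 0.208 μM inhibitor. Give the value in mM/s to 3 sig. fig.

With α = 1 + [I]/Ki = 1 + 0.208/0.0542 = 4.838, the uncompetitive rate law is v = (Vmax/α)·[S] / (Km/α + [S]).
v = (39.1/4.838)×3.43 / (0.516/4.838 + 3.43) = 27.72/3.537 = 7.84 mM/s.

7.84 mM/s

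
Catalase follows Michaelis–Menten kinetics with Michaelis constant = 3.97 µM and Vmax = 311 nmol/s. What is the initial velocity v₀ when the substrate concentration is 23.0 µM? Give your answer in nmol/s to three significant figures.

265 nmol/s

[S]/(Km+[S]) = 23.0/26.97 = 0.8528, the fractional saturation.
v = 0.8528 × Vmax = 0.8528 × 311 = 265 nmol/s.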